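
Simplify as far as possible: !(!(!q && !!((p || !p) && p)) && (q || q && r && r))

!(!(!q && !!((p || !p) && p)) && (q || q && r && r))
= !(!(!q && !!p) && (q || q && r && r))   (complement / identity)
= !(!(!q && !!p) && (q || q && r))   (idempotence)
= !((q || !p) && (q || q && r))   (De Morgan)
= !((q || !p) && q)   (absorption)
= !q   (absorption)

!q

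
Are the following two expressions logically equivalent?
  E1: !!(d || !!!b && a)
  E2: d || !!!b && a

Yes

E1: !!(d || !!!b && a)
    = !!(d || !b && a)
    = d || !b && a
E2: d || !!!b && a
    = d || !b && a
Both reduce to d || !b && a, so they are equivalent.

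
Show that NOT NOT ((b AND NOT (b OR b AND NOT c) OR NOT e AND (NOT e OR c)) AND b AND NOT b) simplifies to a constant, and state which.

FALSE

NOT NOT ((b AND NOT (b OR b AND NOT c) OR NOT e AND (NOT e OR c)) AND b AND NOT b)
= NOT NOT ((b AND NOT (b OR b AND NOT c) OR NOT e) AND b AND NOT b)   — absorption
= (b AND NOT (b OR b AND NOT c) OR NOT e) AND b AND NOT b   — double negation
= (b AND NOT b OR NOT e) AND b AND NOT b   — absorption
= b AND NOT b   — absorption
= FALSE   — complement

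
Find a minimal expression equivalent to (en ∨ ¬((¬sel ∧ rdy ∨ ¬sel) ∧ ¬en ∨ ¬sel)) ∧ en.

en

(en ∨ ¬((¬sel ∧ rdy ∨ ¬sel) ∧ ¬en ∨ ¬sel)) ∧ en
= (en ∨ ¬(¬sel ∧ ¬en ∨ ¬sel)) ∧ en   (absorption)
= (en ∨ ¬¬sel) ∧ en   (absorption)
= (en ∨ sel) ∧ en   (double negation)
= en   (absorption)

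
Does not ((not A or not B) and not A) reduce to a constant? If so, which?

not ((not A or not B) and not A)
= not not A   — absorption
= A   — double negation
This depends on A, so it is not a constant.

no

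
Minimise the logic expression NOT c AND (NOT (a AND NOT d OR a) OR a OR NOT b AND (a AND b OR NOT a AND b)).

NOT c

NOT c AND (NOT (a AND NOT d OR a) OR a OR NOT b AND (a AND b OR NOT a AND b))
= NOT c AND (NOT (a AND NOT d OR a) OR a OR NOT b AND b)   (distribution)
= NOT c AND (NOT a OR a OR NOT b AND b)   (absorption)
= NOT c AND (NOT a OR a)   (complement / identity)
= NOT c   (complement / identity)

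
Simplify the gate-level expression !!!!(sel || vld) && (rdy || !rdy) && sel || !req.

!!!!(sel || vld) && (rdy || !rdy) && sel || !req
= !!(sel || vld) && (rdy || !rdy) && sel || !req   — double negation
= !!(sel || vld) && sel || !req   — complement / identity
= (sel || vld) && sel || !req   — double negation
= sel || !req   — absorption

sel || !req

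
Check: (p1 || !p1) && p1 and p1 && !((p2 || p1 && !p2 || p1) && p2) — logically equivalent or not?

E1: (p1 || !p1) && p1
    = p1   (complement / identity)
E2: p1 && !((p2 || p1 && !p2 || p1) && p2)
    = p1 && !((p2 || p1) && p2)   (absorption)
    = p1 && !p2   (absorption)
These differ: at p1=1, p2=1, E1 = 1 but E2 = 0.

No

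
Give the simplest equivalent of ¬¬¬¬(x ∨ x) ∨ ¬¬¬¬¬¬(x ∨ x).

x

¬¬¬¬(x ∨ x) ∨ ¬¬¬¬¬¬(x ∨ x)
= ¬¬¬¬(x ∨ x) ∨ ¬¬¬¬(x ∨ x)   (double negation)
= ¬¬¬¬(x ∨ x)   (idempotence)
= ¬¬(x ∨ x)   (double negation)
= x ∨ x   (double negation)
= x   (idempotence)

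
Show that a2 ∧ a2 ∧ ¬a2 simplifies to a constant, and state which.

a2 ∧ a2 ∧ ¬a2
= a2 ∧ ¬a2   — idempotence
= False   — complement

False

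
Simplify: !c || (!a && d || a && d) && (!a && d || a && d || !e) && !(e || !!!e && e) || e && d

!c || (!a && d || a && d) && (!a && d || a && d || !e) && !(e || !!!e && e) || e && d
= !c || (!a && d || a && d) && (!a && d || a && d || !e) && !(e || !e && e) || e && d   — double negation
= !c || (!a && d || a && d) && !(e || !e && e) || e && d   — absorption
= !c || (!a && d || a && d) && !e || e && d   — complement / identity
= !c || d && !e || e && d   — distribution
= !c || d   — distribution

!c || d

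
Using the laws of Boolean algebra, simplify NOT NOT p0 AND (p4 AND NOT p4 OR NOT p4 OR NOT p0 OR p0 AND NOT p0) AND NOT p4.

NOT NOT p0 AND (p4 AND NOT p4 OR NOT p4 OR NOT p0 OR p0 AND NOT p0) AND NOT p4
= NOT NOT p0 AND (NOT p4 OR NOT p0 OR p0 AND NOT p0) AND NOT p4   — complement / identity
= NOT NOT p0 AND (NOT p4 OR NOT p0) AND NOT p4   — complement / identity
= p0 AND (NOT p4 OR NOT p0) AND NOT p4   — double negation
= p0 AND NOT p4   — absorption

p0 AND NOT p4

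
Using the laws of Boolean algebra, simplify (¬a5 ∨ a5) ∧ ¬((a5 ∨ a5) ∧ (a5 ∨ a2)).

(¬a5 ∨ a5) ∧ ¬((a5 ∨ a5) ∧ (a5 ∨ a2))
= ¬((a5 ∨ a5) ∧ (a5 ∨ a2))
= ¬(a5 ∧ a2 ∨ a5)
= ¬a5

¬a5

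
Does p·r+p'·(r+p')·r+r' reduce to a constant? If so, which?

p·r+p'·(r+p')·r+r'
= p·r+p'·r+r'   (absorption)
= r+r'   (distribution)
= 1   (complement)

yes, True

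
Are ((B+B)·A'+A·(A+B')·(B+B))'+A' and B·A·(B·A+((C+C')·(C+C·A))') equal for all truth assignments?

E1: ((B+B)·A'+A·(A+B')·(B+B))'+A'
    = ((B+B)·A'+A·(B+B))'+A'   [absorption]
    = (B+B)'+A'   [distribution]
    = B'+A'   [idempotence]
E2: B·A·(B·A+((C+C')·(C+C·A))')
    = B·A·(B·A+(C+C·A)')   [complement / identity]
    = B·A·(B·A+C')   [absorption]
    = B·A   [absorption]
These differ: at A=0, B=0, C=0, E1 = 1 but E2 = 0.

No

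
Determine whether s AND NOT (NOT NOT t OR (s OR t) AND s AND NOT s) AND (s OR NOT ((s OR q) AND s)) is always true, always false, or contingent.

contingent

s AND NOT (NOT NOT t OR (s OR t) AND s AND NOT s) AND (s OR NOT ((s OR q) AND s))
= s AND NOT (NOT NOT t OR s AND NOT s) AND (s OR NOT ((s OR q) AND s))   (absorption)
= s AND NOT NOT NOT t AND (s OR NOT ((s OR q) AND s))   (complement / identity)
= s AND NOT NOT NOT t AND (s OR NOT s)   (absorption)
= s AND NOT NOT NOT t   (complement / identity)
= s AND NOT t   (double negation)
This depends on s, t, so it is not a constant.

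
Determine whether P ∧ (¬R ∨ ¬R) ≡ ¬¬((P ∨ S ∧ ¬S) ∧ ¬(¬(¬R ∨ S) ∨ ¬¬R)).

E1: P ∧ (¬R ∨ ¬R)
    = P ∧ ¬R
E2: ¬¬((P ∨ S ∧ ¬S) ∧ ¬(¬(¬R ∨ S) ∨ ¬¬R))
    = ¬¬((P ∨ S ∧ ¬S) ∧ (¬R ∨ S) ∧ ¬R)
    = (P ∨ S ∧ ¬S) ∧ (¬R ∨ S) ∧ ¬R
    = (P ∨ S ∧ ¬S) ∧ ¬R
    = P ∧ ¬R
Both reduce to P ∧ ¬R, so they are equivalent.

Yes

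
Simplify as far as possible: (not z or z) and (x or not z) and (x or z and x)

x

(not z or z) and (x or not z) and (x or z and x)
= (not z or z and x) and (x or z and x)   [distribution]
= z and x or not z and x   [distribution]
= x   [distribution]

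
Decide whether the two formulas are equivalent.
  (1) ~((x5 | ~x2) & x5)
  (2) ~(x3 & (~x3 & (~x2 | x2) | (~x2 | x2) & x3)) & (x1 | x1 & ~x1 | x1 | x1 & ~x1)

No

E1: ~((x5 | ~x2) & x5)
    = ~x5   — absorption
E2: ~(x3 & (~x3 & (~x2 | x2) | (~x2 | x2) & x3)) & (x1 | x1 & ~x1 | x1 | x1 & ~x1)
    = ~(x3 & (~x2 | x2)) & (x1 | x1 & ~x1 | x1 | x1 & ~x1)   — distribution
    = ~(x3 & (~x2 | x2)) & (x1 | x1 & ~x1)   — idempotence
    = ~x3 & (x1 | x1 & ~x1)   — complement / identity
    = ~x3 & x1   — complement / identity
These differ: at x1=0, x2=0, x3=1, x5=0, E1 = 1 but E2 = 0.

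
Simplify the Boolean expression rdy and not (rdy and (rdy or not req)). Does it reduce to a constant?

False

rdy and not (rdy and (rdy or not req))
= rdy and not rdy   (absorption)
= False   (complement)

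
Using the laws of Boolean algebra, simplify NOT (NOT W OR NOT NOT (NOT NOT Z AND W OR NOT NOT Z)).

W AND NOT Z

NOT (NOT W OR NOT NOT (NOT NOT Z AND W OR NOT NOT Z))
= NOT (NOT W OR NOT NOT NOT NOT Z)   (absorption)
= NOT (NOT W OR NOT NOT Z)   (double negation)
= W AND NOT Z   (De Morgan)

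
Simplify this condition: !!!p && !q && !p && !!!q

!p && !q

!!!p && !q && !p && !!!q
= !!!p && !q && !p && !q
= !p && !q && !p && !q
= !p && !q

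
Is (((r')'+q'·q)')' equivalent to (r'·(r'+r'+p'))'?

Yes

E1: (((r')'+q'·q)')'
    = (((r')')')'
    = (r')'
    = r
E2: (r'·(r'+r'+p'))'
    = (r'·(r'+p'))'
    = (r')'
    = r
Both reduce to r, so they are equivalent.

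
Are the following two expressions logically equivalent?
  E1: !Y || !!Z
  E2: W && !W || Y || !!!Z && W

No

E1: !Y || !!Z
    = !Y || Z   [double negation]
E2: W && !W || Y || !!!Z && W
    = W && !W || Y || !Z && W   [double negation]
    = Y || !Z && W   [complement / identity]
These differ: at W=0, Y=1, Z=0, E1 = 0 but E2 = 1.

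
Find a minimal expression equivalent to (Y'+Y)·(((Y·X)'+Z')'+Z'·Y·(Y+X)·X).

(Y'+Y)·(((Y·X)'+Z')'+Z'·Y·(Y+X)·X)
= (Y'+Y)·(((Y·X)'+Z')'+Z'·Y·X)   — absorption
= (Y'+Y)·(Y·X·Z+Z'·Y·X)   — De Morgan
= Y·X·Z+Z'·Y·X   — complement / identity
= Y·X   — distribution

Y·X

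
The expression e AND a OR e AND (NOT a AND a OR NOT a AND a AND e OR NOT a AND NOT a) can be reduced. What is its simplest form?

e AND a OR e AND (NOT a AND a OR NOT a AND a AND e OR NOT a AND NOT a)
= e AND a OR e AND (NOT a AND a OR NOT a AND NOT a)
= e AND a OR e AND NOT a
= e

e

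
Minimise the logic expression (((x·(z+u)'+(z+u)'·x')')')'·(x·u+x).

(z+u)·x

(((x·(z+u)'+(z+u)'·x')')')'·(x·u+x)
= (((x·(z+u)'+(z+u)'·x')')')'·x   [absorption]
= (x·(z+u)'+(z+u)'·x')'·x   [double negation]
= ((z+u)')'·x   [distribution]
= (z+u)·x   [double negation]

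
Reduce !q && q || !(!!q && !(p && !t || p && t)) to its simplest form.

!q || p

!q && q || !(!!q && !(p && !t || p && t))
= !q && q || !q || p && !t || p && t   — De Morgan
= !q || p && !t || p && t   — complement / identity
= !q || p   — distribution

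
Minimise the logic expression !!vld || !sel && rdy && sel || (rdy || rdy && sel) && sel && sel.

!!vld || !sel && rdy && sel || (rdy || rdy && sel) && sel && sel
= vld || !sel && rdy && sel || (rdy || rdy && sel) && sel && sel
= vld || !sel && rdy && sel || rdy && sel && sel
= vld || rdy && sel

vld || rdy && sel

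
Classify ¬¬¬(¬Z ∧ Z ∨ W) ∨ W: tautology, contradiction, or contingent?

tautology

¬¬¬(¬Z ∧ Z ∨ W) ∨ W
= ¬(¬Z ∧ Z ∨ W) ∨ W
= ¬W ∨ W
= True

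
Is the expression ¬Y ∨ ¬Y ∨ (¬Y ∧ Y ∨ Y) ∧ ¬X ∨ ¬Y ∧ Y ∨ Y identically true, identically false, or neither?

identically true

¬Y ∨ ¬Y ∨ (¬Y ∧ Y ∨ Y) ∧ ¬X ∨ ¬Y ∧ Y ∨ Y
= ¬Y ∨ ¬Y ∨ ¬Y ∧ Y ∨ Y   [absorption]
= ¬Y ∨ ¬Y ∨ Y   [complement / identity]
= ¬Y ∨ Y   [idempotence]
= True   [complement]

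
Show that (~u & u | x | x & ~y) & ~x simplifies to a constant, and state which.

(~u & u | x | x & ~y) & ~x
= (~u & u | x) & ~x
= x & ~x
= 0

0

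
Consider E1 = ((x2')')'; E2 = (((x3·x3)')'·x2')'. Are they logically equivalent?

No

E1: ((x2')')'
    = x2'   — double negation
E2: (((x3·x3)')'·x2')'
    = ((x3')'·x2')'   — idempotence
    = x3'+x2   — De Morgan
These differ: at x2=1, x3=0, E1 = 0 but E2 = 1.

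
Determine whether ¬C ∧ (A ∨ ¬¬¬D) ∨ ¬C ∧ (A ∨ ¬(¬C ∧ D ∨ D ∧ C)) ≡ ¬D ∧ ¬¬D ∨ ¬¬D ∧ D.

E1: ¬C ∧ (A ∨ ¬¬¬D) ∨ ¬C ∧ (A ∨ ¬(¬C ∧ D ∨ D ∧ C))
    = ¬C ∧ (A ∨ ¬D) ∨ ¬C ∧ (A ∨ ¬(¬C ∧ D ∨ D ∧ C))   [double negation]
    = ¬C ∧ (A ∨ ¬D) ∨ ¬C ∧ (A ∨ ¬D)   [distribution]
    = ¬C ∧ (A ∨ ¬D)   [idempotence]
E2: ¬D ∧ ¬¬D ∨ ¬¬D ∧ D
    = ¬¬D   [distribution]
    = D   [double negation]
These differ: at A=1, C=0, D=0, E1 = 1 but E2 = 0.

No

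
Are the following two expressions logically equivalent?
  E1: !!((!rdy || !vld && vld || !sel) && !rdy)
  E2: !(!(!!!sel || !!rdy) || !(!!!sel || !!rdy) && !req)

E1: !!((!rdy || !vld && vld || !sel) && !rdy)
    = !!((!rdy || !sel) && !rdy)   [complement / identity]
    = !!!rdy   [absorption]
    = !rdy   [double negation]
E2: !(!(!!!sel || !!rdy) || !(!!!sel || !!rdy) && !req)
    = !!(!!!sel || !!rdy)   [absorption]
    = !(!!sel && !rdy)   [De Morgan]
    = !sel || rdy   [De Morgan]
These differ: at rdy=1, req=0, sel=1, vld=0, E1 = 0 but E2 = 1.

No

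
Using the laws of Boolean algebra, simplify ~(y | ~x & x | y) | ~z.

~y | ~z

~(y | ~x & x | y) | ~z
= ~(y | y) | ~z
= ~y | ~z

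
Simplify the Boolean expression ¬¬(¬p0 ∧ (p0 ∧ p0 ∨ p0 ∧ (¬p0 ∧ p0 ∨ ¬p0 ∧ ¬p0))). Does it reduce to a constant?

False

¬¬(¬p0 ∧ (p0 ∧ p0 ∨ p0 ∧ (¬p0 ∧ p0 ∨ ¬p0 ∧ ¬p0)))
= ¬¬(¬p0 ∧ (p0 ∧ p0 ∨ p0 ∧ ¬p0))   (distribution)
= ¬¬(¬p0 ∧ p0)   (distribution)
= ¬p0 ∧ p0   (double negation)
= False   (complement)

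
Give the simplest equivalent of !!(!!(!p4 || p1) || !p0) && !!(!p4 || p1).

!p4 || p1

!!(!!(!p4 || p1) || !p0) && !!(!p4 || p1)
= (!!(!p4 || p1) || !p0) && !!(!p4 || p1)
= !!(!p4 || p1)
= !p4 || p1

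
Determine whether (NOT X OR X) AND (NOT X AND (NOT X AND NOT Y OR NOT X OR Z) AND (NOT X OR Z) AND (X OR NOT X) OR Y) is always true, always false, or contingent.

(NOT X OR X) AND (NOT X AND (NOT X AND NOT Y OR NOT X OR Z) AND (NOT X OR Z) AND (X OR NOT X) OR Y)
= (NOT X OR X) AND (NOT X AND (NOT X OR Z) AND (NOT X OR Z) AND (X OR NOT X) OR Y)   [absorption]
= (NOT X OR X) AND (NOT X AND (NOT X OR Z) AND (X OR NOT X) OR Y)   [idempotence]
= NOT X AND (NOT X OR Z) AND (X OR NOT X) OR Y   [complement / identity]
= NOT X AND (NOT X OR Z) OR Y   [complement / identity]
= NOT X OR Y   [absorption]
This depends on X, Y, so it is not a constant.

contingent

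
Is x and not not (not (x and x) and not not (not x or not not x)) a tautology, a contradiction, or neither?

x and not not (not (x and x) and not not (not x or not not x))
= x and not (x and x or not (not x or not not x))   [De Morgan]
= x and not (x and x or x and not x)   [De Morgan]
= x and not x   [distribution]
= False   [complement]

contradiction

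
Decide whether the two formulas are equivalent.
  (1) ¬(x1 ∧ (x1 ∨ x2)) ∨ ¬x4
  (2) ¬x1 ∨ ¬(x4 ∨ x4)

Yes

E1: ¬(x1 ∧ (x1 ∨ x2)) ∨ ¬x4
    = ¬x1 ∨ ¬x4   (absorption)
E2: ¬x1 ∨ ¬(x4 ∨ x4)
    = ¬x1 ∨ ¬x4   (idempotence)
Both reduce to ¬x1 ∨ ¬x4, so they are equivalent.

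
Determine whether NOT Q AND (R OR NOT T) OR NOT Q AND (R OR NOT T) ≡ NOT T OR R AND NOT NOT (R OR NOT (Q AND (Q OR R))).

No

E1: NOT Q AND (R OR NOT T) OR NOT Q AND (R OR NOT T)
    = NOT Q AND (R OR NOT T)   [idempotence]
E2: NOT T OR R AND NOT NOT (R OR NOT (Q AND (Q OR R)))
    = NOT T OR R AND NOT NOT (R OR NOT Q)   [absorption]
    = NOT T OR R AND (R OR NOT Q)   [double negation]
    = NOT T OR R   [absorption]
These differ: at Q=1, R=0, T=0, E1 = 0 but E2 = 1.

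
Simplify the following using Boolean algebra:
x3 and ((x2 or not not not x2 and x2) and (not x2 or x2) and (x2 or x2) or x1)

x3 and ((x2 or not not not x2 and x2) and (not x2 or x2) and (x2 or x2) or x1)
= x3 and ((x2 or not x2 and x2) and (not x2 or x2) and (x2 or x2) or x1)   — double negation
= x3 and ((x2 or not x2 and x2) and (not x2 and x2 or x2) or x1)   — distribution
= x3 and (x2 and x2 or not x2 and x2 or x1)   — distribution
= x3 and (x2 or x1)   — distribution

x3 and (x2 or x1)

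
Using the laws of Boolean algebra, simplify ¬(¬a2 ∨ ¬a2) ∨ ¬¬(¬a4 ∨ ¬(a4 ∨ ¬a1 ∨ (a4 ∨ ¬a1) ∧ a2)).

a2 ∨ ¬a4

¬(¬a2 ∨ ¬a2) ∨ ¬¬(¬a4 ∨ ¬(a4 ∨ ¬a1 ∨ (a4 ∨ ¬a1) ∧ a2))
= ¬(¬a2 ∨ ¬a2) ∨ ¬¬(¬a4 ∨ ¬(a4 ∨ ¬a1))
= ¬(¬a2 ∨ ¬a2) ∨ ¬(a4 ∧ (a4 ∨ ¬a1))
= ¬¬a2 ∨ ¬(a4 ∧ (a4 ∨ ¬a1))
= a2 ∨ ¬(a4 ∧ (a4 ∨ ¬a1))
= a2 ∨ ¬a4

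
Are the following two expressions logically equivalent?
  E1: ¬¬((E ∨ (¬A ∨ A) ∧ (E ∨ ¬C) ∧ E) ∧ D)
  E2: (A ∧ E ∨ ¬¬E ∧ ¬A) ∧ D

Yes

E1: ¬¬((E ∨ (¬A ∨ A) ∧ (E ∨ ¬C) ∧ E) ∧ D)
    = (E ∨ (¬A ∨ A) ∧ (E ∨ ¬C) ∧ E) ∧ D   (double negation)
    = (E ∨ (E ∨ ¬C) ∧ E) ∧ D   (complement / identity)
    = (E ∨ E) ∧ D   (absorption)
    = E ∧ D   (idempotence)
E2: (A ∧ E ∨ ¬¬E ∧ ¬A) ∧ D
    = (A ∧ E ∨ E ∧ ¬A) ∧ D   (double negation)
    = E ∧ D   (distribution)
Both reduce to E ∧ D, so they are equivalent.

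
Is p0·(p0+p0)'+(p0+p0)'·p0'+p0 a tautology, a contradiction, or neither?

p0·(p0+p0)'+(p0+p0)'·p0'+p0
= (p0+p0)'+p0   [distribution]
= p0'+p0   [idempotence]
= 1   [complement]

tautology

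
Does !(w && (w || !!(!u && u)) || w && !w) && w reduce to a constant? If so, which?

yes, False

!(w && (w || !!(!u && u)) || w && !w) && w
= !(w && (w || !u && u) || w && !w) && w   — double negation
= !(w && w || w && !w) && w   — complement / identity
= !w && w   — distribution
= false   — complement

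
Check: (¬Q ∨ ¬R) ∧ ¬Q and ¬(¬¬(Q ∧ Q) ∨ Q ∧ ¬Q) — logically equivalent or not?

Yes

E1: (¬Q ∨ ¬R) ∧ ¬Q
    = ¬Q   (absorption)
E2: ¬(¬¬(Q ∧ Q) ∨ Q ∧ ¬Q)
    = ¬(Q ∧ Q ∨ Q ∧ ¬Q)   (double negation)
    = ¬Q   (distribution)
Both reduce to ¬Q, so they are equivalent.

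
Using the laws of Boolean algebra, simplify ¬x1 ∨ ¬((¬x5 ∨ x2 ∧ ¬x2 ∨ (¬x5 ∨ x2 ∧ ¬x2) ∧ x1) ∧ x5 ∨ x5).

¬x1 ∨ ¬x5

¬x1 ∨ ¬((¬x5 ∨ x2 ∧ ¬x2 ∨ (¬x5 ∨ x2 ∧ ¬x2) ∧ x1) ∧ x5 ∨ x5)
= ¬x1 ∨ ¬((¬x5 ∨ x2 ∧ ¬x2) ∧ x5 ∨ x5)   [absorption]
= ¬x1 ∨ ¬(¬x5 ∧ x5 ∨ x5)   [complement / identity]
= ¬x1 ∨ ¬x5   [complement / identity]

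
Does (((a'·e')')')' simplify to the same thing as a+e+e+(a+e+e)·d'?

E1: (((a'·e')')')'
    = (a'·e')'   [double negation]
    = a+e   [De Morgan]
E2: a+e+e+(a+e+e)·d'
    = a+e+e   [absorption]
    = a+e   [idempotence]
Both reduce to a+e, so they are equivalent.

Yes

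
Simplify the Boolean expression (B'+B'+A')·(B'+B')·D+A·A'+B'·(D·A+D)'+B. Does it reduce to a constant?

1

(B'+B'+A')·(B'+B')·D+A·A'+B'·(D·A+D)'+B
= (B'+B')·D+A·A'+B'·(D·A+D)'+B   — absorption
= B'·D+A·A'+B'·(D·A+D)'+B   — idempotence
= B'·D+B'·(D·A+D)'+B   — complement / identity
= B'·D+B'·D'+B   — absorption
= B'+B   — distribution
= 1   — complement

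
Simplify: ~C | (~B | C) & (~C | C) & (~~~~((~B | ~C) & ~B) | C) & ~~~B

~C | (~B | C) & (~C | C) & (~~~~((~B | ~C) & ~B) | C) & ~~~B
= ~C | (~B | C) & (~C | C) & (~~~~~B | C) & ~~~B
= ~C | (~B | C) & (~C | C) & (~~~B | C) & ~~~B
= ~C | (~B | C) & (~~~B | C) & ~~~B
= ~C | (~B | C) & ~~~B
= ~C | (~B | C) & ~B
= ~C | ~B

~C | ~B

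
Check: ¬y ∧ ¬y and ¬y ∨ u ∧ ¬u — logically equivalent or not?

Yes

E1: ¬y ∧ ¬y
    = ¬y   (idempotence)
E2: ¬y ∨ u ∧ ¬u
    = ¬y   (complement / identity)
Both reduce to ¬y, so they are equivalent.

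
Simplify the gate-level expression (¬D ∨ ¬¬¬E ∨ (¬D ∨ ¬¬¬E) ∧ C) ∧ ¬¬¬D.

¬D

(¬D ∨ ¬¬¬E ∨ (¬D ∨ ¬¬¬E) ∧ C) ∧ ¬¬¬D
= (¬D ∨ ¬¬¬E) ∧ ¬¬¬D   — absorption
= (¬D ∨ ¬¬¬E) ∧ ¬D   — double negation
= (¬D ∨ ¬E) ∧ ¬D   — double negation
= ¬D   — absorption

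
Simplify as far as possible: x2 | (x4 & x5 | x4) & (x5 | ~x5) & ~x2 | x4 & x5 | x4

x2 | x4

x2 | (x4 & x5 | x4) & (x5 | ~x5) & ~x2 | x4 & x5 | x4
= x2 | (x4 & x5 | x4) & ~x2 | x4 & x5 | x4   (complement / identity)
= x2 | x4 & x5 | x4   (absorption)
= x2 | x4   (absorption)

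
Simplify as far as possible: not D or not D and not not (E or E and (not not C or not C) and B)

not D or not D and not not (E or E and (not not C or not C) and B)
= not D or not D and not not (E or E and (C or not C) and B)   — double negation
= not D or not D and not not (E or E and B)   — complement / identity
= not D or not D and not not E   — absorption
= not D or not D and E   — double negation
= not D   — absorption

not D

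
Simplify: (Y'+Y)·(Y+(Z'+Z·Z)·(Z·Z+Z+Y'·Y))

(Y'+Y)·(Y+(Z'+Z·Z)·(Z·Z+Z+Y'·Y))
= Y+(Z'+Z·Z)·(Z·Z+Z+Y'·Y)   — complement / identity
= Y+(Z'+Z·Z)·(Z·Z+Z)   — complement / identity
= Y+Z'·Z+Z·Z   — distribution
= Y+Z   — distribution

Y+Z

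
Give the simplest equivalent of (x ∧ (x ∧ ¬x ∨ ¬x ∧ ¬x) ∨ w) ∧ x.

w ∧ x

(x ∧ (x ∧ ¬x ∨ ¬x ∧ ¬x) ∨ w) ∧ x
= (x ∧ ¬x ∨ w) ∧ x
= w ∧ x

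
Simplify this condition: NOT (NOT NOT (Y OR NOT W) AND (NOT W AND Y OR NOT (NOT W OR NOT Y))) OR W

NOT (NOT NOT (Y OR NOT W) AND (NOT W AND Y OR NOT (NOT W OR NOT Y))) OR W
= NOT ((Y OR NOT W) AND (NOT W AND Y OR NOT (NOT W OR NOT Y))) OR W   [double negation]
= NOT ((Y OR NOT W) AND (NOT W AND Y OR W AND Y)) OR W   [De Morgan]
= NOT ((Y OR NOT W) AND Y) OR W   [distribution]
= NOT Y OR W   [absorption]

NOT Y OR W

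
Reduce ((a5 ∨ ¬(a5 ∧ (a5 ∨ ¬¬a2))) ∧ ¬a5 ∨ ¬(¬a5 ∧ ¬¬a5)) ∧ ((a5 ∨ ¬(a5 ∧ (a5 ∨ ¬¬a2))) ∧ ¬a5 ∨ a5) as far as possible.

True

((a5 ∨ ¬(a5 ∧ (a5 ∨ ¬¬a2))) ∧ ¬a5 ∨ ¬(¬a5 ∧ ¬¬a5)) ∧ ((a5 ∨ ¬(a5 ∧ (a5 ∨ ¬¬a2))) ∧ ¬a5 ∨ a5)
= (a5 ∨ ¬(a5 ∧ (a5 ∨ ¬¬a2))) ∧ ¬a5 ∨ ¬(¬a5 ∧ ¬¬a5) ∧ a5   — distribution
= (a5 ∨ ¬(a5 ∧ (a5 ∨ a2))) ∧ ¬a5 ∨ ¬(¬a5 ∧ ¬¬a5) ∧ a5   — double negation
= (a5 ∨ ¬a5) ∧ ¬a5 ∨ ¬(¬a5 ∧ ¬¬a5) ∧ a5   — absorption
= (a5 ∨ ¬a5) ∧ ¬a5 ∨ (a5 ∨ ¬a5) ∧ a5   — De Morgan
= a5 ∨ ¬a5   — distribution
= True   — complement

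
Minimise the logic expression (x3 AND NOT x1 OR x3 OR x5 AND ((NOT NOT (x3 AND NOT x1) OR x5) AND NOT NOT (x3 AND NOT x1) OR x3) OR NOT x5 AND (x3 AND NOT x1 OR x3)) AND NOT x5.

(x3 AND NOT x1 OR x3 OR x5 AND ((NOT NOT (x3 AND NOT x1) OR x5) AND NOT NOT (x3 AND NOT x1) OR x3) OR NOT x5 AND (x3 AND NOT x1 OR x3)) AND NOT x5
= (x3 AND NOT x1 OR x3 OR x5 AND (NOT NOT (x3 AND NOT x1) OR x3) OR NOT x5 AND (x3 AND NOT x1 OR x3)) AND NOT x5   [absorption]
= (x3 AND NOT x1 OR x3 OR x5 AND (x3 AND NOT x1 OR x3) OR NOT x5 AND (x3 AND NOT x1 OR x3)) AND NOT x5   [double negation]
= (x3 AND NOT x1 OR x3 OR x3 AND NOT x1 OR x3) AND NOT x5   [distribution]
= (x3 AND NOT x1 OR x3) AND NOT x5   [idempotence]
= x3 AND NOT x5   [absorption]

x3 AND NOT x5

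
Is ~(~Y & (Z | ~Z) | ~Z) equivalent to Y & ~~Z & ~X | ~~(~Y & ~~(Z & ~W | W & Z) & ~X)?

No

E1: ~(~Y & (Z | ~Z) | ~Z)
    = ~(~Y | ~Z)   — complement / identity
    = Y & Z   — De Morgan
E2: Y & ~~Z & ~X | ~~(~Y & ~~(Z & ~W | W & Z) & ~X)
    = Y & ~~Z & ~X | ~~(~Y & ~~Z & ~X)   — distribution
    = Y & ~~Z & ~X | ~Y & ~~Z & ~X   — double negation
    = ~~Z & ~X   — distribution
    = Z & ~X   — double negation
These differ: at W=0, X=1, Y=1, Z=1, E1 = 1 but E2 = 0.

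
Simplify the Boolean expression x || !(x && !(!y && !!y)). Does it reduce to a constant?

x || !(x && !(!y && !!y))
= x || !(x && (y || !y))
= x || !x
= true

true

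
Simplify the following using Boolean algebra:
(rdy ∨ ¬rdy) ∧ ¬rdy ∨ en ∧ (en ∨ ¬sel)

(rdy ∨ ¬rdy) ∧ ¬rdy ∨ en ∧ (en ∨ ¬sel)
= (rdy ∨ ¬rdy) ∧ ¬rdy ∨ en   (absorption)
= ¬rdy ∨ en   (complement / identity)

¬rdy ∨ en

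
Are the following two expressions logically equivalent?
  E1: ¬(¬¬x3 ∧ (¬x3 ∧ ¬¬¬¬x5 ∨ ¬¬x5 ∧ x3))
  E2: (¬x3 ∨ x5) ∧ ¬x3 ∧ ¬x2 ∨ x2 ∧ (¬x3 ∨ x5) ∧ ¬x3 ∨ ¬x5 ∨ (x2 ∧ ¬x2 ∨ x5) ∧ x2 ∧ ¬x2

Yes

E1: ¬(¬¬x3 ∧ (¬x3 ∧ ¬¬¬¬x5 ∨ ¬¬x5 ∧ x3))
    = ¬(¬¬x3 ∧ (¬x3 ∧ ¬¬x5 ∨ ¬¬x5 ∧ x3))
    = ¬(¬¬x3 ∧ ¬¬x5)
    = ¬x3 ∨ ¬x5
E2: (¬x3 ∨ x5) ∧ ¬x3 ∧ ¬x2 ∨ x2 ∧ (¬x3 ∨ x5) ∧ ¬x3 ∨ ¬x5 ∨ (x2 ∧ ¬x2 ∨ x5) ∧ x2 ∧ ¬x2
    = (¬x3 ∨ x5) ∧ ¬x3 ∨ ¬x5 ∨ (x2 ∧ ¬x2 ∨ x5) ∧ x2 ∧ ¬x2
    = ¬x3 ∨ ¬x5 ∨ (x2 ∧ ¬x2 ∨ x5) ∧ x2 ∧ ¬x2
    = ¬x3 ∨ ¬x5 ∨ x2 ∧ ¬x2
    = ¬x3 ∨ ¬x5
Both reduce to ¬x3 ∨ ¬x5, so they are equivalent.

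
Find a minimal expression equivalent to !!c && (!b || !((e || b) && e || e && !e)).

c && (!b || !e)

!!c && (!b || !((e || b) && e || e && !e))
= !!c && (!b || !(e || e && !e))
= c && (!b || !(e || e && !e))
= c && (!b || !e)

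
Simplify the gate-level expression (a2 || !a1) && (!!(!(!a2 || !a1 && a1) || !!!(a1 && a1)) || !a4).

(a2 || !a1) && (!!(!(!a2 || !a1 && a1) || !!!(a1 && a1)) || !a4)
= (a2 || !a1) && (!!(!!a2 || !!!(a1 && a1)) || !a4)   — complement / identity
= (a2 || !a1) && (!(!a2 && !!(a1 && a1)) || !a4)   — De Morgan
= (a2 || !a1) && (a2 || !(a1 && a1) || !a4)   — De Morgan
= (a2 || !a1) && (a2 || !a1 || !a4)   — idempotence
= a2 || !a1   — absorption

a2 || !a1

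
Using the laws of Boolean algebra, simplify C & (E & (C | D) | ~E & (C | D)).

C

C & (E & (C | D) | ~E & (C | D))
= C & (C | D)   [distribution]
= C   [absorption]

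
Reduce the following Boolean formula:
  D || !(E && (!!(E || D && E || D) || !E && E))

D || !E

D || !(E && (!!(E || D && E || D) || !E && E))
= D || !(E && !!(E || D && E || D))
= D || !(E && (E || D && E || D))
= D || !(E && (E || D))
= D || !E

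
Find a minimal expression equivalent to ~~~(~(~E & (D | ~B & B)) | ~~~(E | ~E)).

~~~(~(~E & (D | ~B & B)) | ~~~(E | ~E))
= ~~(~E & (D | ~B & B) & ~~(E | ~E))   (De Morgan)
= ~E & (D | ~B & B) & ~~(E | ~E)   (double negation)
= ~E & (D | ~B & B) & (E | ~E)   (double negation)
= ~E & D & (E | ~E)   (complement / identity)
= ~E & D   (complement / identity)

~E & D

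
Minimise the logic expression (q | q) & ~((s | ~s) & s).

q & ~s

(q | q) & ~((s | ~s) & s)
= q & ~((s | ~s) & s)
= q & ~s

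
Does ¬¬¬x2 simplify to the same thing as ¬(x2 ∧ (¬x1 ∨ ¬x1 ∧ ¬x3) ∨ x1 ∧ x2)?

Yes

E1: ¬¬¬x2
    = ¬x2
E2: ¬(x2 ∧ (¬x1 ∨ ¬x1 ∧ ¬x3) ∨ x1 ∧ x2)
    = ¬(x2 ∧ ¬x1 ∨ x1 ∧ x2)
    = ¬x2
Both reduce to ¬x2, so they are equivalent.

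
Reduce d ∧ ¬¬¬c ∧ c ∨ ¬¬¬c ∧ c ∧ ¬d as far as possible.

d ∧ ¬¬¬c ∧ c ∨ ¬¬¬c ∧ c ∧ ¬d
= ¬¬¬c ∧ c   — distribution
= ¬c ∧ c   — double negation
= False   — complement

False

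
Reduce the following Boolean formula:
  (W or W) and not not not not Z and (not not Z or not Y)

(W or W) and not not not not Z and (not not Z or not Y)
= (W or W) and not not Z and (not not Z or not Y)   [double negation]
= (W or W) and not not Z   [absorption]
= W and not not Z   [idempotence]
= W and Z   [double negation]

W and Z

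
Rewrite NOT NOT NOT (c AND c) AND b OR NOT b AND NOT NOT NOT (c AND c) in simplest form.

NOT c

NOT NOT NOT (c AND c) AND b OR NOT b AND NOT NOT NOT (c AND c)
= NOT NOT NOT (c AND c)
= NOT NOT NOT c
= NOT c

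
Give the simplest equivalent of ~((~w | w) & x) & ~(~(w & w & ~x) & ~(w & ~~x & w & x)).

~x & w

~((~w | w) & x) & ~(~(w & w & ~x) & ~(w & ~~x & w & x))
= ~((~w | w) & x) & ~(~(w & w & ~x) & ~(w & x & w & x))   (double negation)
= ~((~w | w) & x) & (w & w & ~x | w & x & w & x)   (De Morgan)
= ~((~w | w) & x) & (w & ~x | w & x & w & x)   (idempotence)
= ~((~w | w) & x) & (w & ~x | w & x)   (idempotence)
= ~x & (w & ~x | w & x)   (complement / identity)
= ~x & w   (distribution)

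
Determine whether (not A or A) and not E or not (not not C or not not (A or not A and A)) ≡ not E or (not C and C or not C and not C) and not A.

E1: (not A or A) and not E or not (not not C or not not (A or not A and A))
    = (not A or A) and not E or not C and not (A or not A and A)   [De Morgan]
    = (not A or A) and not E or not C and not A   [complement / identity]
    = not E or not C and not A   [complement / identity]
E2: not E or (not C and C or not C and not C) and not A
    = not E or not C and not A   [distribution]
Both reduce to not E or not C and not A, so they are equivalent.

Yes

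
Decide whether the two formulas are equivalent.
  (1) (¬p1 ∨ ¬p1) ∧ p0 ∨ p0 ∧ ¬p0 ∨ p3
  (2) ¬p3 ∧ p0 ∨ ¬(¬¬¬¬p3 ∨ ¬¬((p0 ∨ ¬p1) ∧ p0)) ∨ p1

No

E1: (¬p1 ∨ ¬p1) ∧ p0 ∨ p0 ∧ ¬p0 ∨ p3
    = (¬p1 ∨ ¬p1) ∧ p0 ∨ p3   — complement / identity
    = ¬p1 ∧ p0 ∨ p3   — idempotence
E2: ¬p3 ∧ p0 ∨ ¬(¬¬¬¬p3 ∨ ¬¬((p0 ∨ ¬p1) ∧ p0)) ∨ p1
    = ¬p3 ∧ p0 ∨ ¬(¬¬¬¬p3 ∨ ¬¬p0) ∨ p1   — absorption
    = ¬p3 ∧ p0 ∨ ¬¬¬p3 ∧ ¬p0 ∨ p1   — De Morgan
    = ¬p3 ∧ p0 ∨ ¬p3 ∧ ¬p0 ∨ p1   — double negation
    = ¬p3 ∨ p1   — distribution
These differ: at p0=0, p1=0, p3=1, E1 = 1 but E2 = 0.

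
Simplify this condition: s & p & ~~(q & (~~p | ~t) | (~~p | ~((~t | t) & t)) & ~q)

s & p & ~~(q & (~~p | ~t) | (~~p | ~((~t | t) & t)) & ~q)
= s & p & ~~(q & (~~p | ~t) | (~~p | ~t) & ~q)   [complement / identity]
= s & p & ~~(~~p | ~t)   [distribution]
= s & p & ~~(p | ~t)   [double negation]
= s & p & (p | ~t)   [double negation]
= s & p   [absorption]

s & p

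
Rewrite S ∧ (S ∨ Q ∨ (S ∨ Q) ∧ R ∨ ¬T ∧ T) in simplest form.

S ∧ (S ∨ Q ∨ (S ∨ Q) ∧ R ∨ ¬T ∧ T)
= S ∧ (S ∨ Q ∨ ¬T ∧ T)   (absorption)
= S ∧ (S ∨ Q)   (complement / identity)
= S   (absorption)

S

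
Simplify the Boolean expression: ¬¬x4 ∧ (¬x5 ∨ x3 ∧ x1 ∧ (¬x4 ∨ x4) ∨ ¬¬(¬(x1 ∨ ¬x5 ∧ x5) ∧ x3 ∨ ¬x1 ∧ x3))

x4 ∧ (¬x5 ∨ x3)

¬¬x4 ∧ (¬x5 ∨ x3 ∧ x1 ∧ (¬x4 ∨ x4) ∨ ¬¬(¬(x1 ∨ ¬x5 ∧ x5) ∧ x3 ∨ ¬x1 ∧ x3))
= ¬¬x4 ∧ (¬x5 ∨ x3 ∧ x1 ∨ ¬¬(¬(x1 ∨ ¬x5 ∧ x5) ∧ x3 ∨ ¬x1 ∧ x3))   [complement / identity]
= ¬¬x4 ∧ (¬x5 ∨ x3 ∧ x1 ∨ ¬¬(¬x1 ∧ x3 ∨ ¬x1 ∧ x3))   [complement / identity]
= x4 ∧ (¬x5 ∨ x3 ∧ x1 ∨ ¬¬(¬x1 ∧ x3 ∨ ¬x1 ∧ x3))   [double negation]
= x4 ∧ (¬x5 ∨ x3 ∧ x1 ∨ ¬¬(¬x1 ∧ x3))   [idempotence]
= x4 ∧ (¬x5 ∨ x3 ∧ x1 ∨ ¬x1 ∧ x3)   [double negation]
= x4 ∧ (¬x5 ∨ x3)   [distribution]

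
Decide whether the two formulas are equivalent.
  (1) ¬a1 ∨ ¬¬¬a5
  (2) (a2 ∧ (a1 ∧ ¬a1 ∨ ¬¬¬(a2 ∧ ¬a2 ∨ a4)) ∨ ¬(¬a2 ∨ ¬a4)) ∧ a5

E1: ¬a1 ∨ ¬¬¬a5
    = ¬a1 ∨ ¬a5   (double negation)
E2: (a2 ∧ (a1 ∧ ¬a1 ∨ ¬¬¬(a2 ∧ ¬a2 ∨ a4)) ∨ ¬(¬a2 ∨ ¬a4)) ∧ a5
    = (a2 ∧ (a1 ∧ ¬a1 ∨ ¬¬¬(a2 ∧ ¬a2 ∨ a4)) ∨ a2 ∧ a4) ∧ a5   (De Morgan)
    = (a2 ∧ (a1 ∧ ¬a1 ∨ ¬(a2 ∧ ¬a2 ∨ a4)) ∨ a2 ∧ a4) ∧ a5   (double negation)
    = (a2 ∧ ¬(a2 ∧ ¬a2 ∨ a4) ∨ a2 ∧ a4) ∧ a5   (complement / identity)
    = (a2 ∧ ¬a4 ∨ a2 ∧ a4) ∧ a5   (complement / identity)
    = a2 ∧ a5   (distribution)
These differ: at a1=0, a2=0, a4=1, a5=0, E1 = 1 but E2 = 0.

No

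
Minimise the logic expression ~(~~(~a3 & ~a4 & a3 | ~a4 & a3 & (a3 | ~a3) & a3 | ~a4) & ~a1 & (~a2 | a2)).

~(~~(~a3 & ~a4 & a3 | ~a4 & a3 & (a3 | ~a3) & a3 | ~a4) & ~a1 & (~a2 | a2))
= ~(~~(~a3 & ~a4 & a3 | ~a4 & a3 & a3 | ~a4) & ~a1 & (~a2 | a2))   [complement / identity]
= ~(~~(~a4 & a3 | ~a4) & ~a1 & (~a2 | a2))   [distribution]
= ~(~~~a4 & ~a1 & (~a2 | a2))   [absorption]
= ~(~~~a4 & ~a1)   [complement / identity]
= ~(~a4 & ~a1)   [double negation]
= a4 | a1   [De Morgan]

a4 | a1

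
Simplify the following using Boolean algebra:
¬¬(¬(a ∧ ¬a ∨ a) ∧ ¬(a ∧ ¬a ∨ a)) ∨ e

¬¬(¬(a ∧ ¬a ∨ a) ∧ ¬(a ∧ ¬a ∨ a)) ∨ e
= ¬¬¬(a ∧ ¬a ∨ a) ∨ e   (idempotence)
= ¬(a ∧ ¬a ∨ a) ∨ e   (double negation)
= ¬a ∨ e   (complement / identity)

¬a ∨ e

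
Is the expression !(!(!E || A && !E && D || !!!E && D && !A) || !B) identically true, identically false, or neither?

!(!(!E || A && !E && D || !!!E && D && !A) || !B)
= !(!(!E || A && !E && D || !E && D && !A) || !B)   (double negation)
= !(!(!E || !E && D) || !B)   (distribution)
= (!E || !E && D) && B   (De Morgan)
= !E && B   (absorption)
This depends on B, E, so it is not a constant.

neither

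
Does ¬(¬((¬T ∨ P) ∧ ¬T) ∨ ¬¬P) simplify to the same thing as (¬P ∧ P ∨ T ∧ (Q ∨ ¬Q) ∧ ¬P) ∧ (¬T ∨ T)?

E1: ¬(¬((¬T ∨ P) ∧ ¬T) ∨ ¬¬P)
    = (¬T ∨ P) ∧ ¬T ∧ ¬P
    = ¬T ∧ ¬P
E2: (¬P ∧ P ∨ T ∧ (Q ∨ ¬Q) ∧ ¬P) ∧ (¬T ∨ T)
    = T ∧ (Q ∨ ¬Q) ∧ ¬P ∧ (¬T ∨ T)
    = T ∧ ¬P ∧ (¬T ∨ T)
    = T ∧ ¬P
These differ: at P=0, Q=0, T=0, E1 = 1 but E2 = 0.

No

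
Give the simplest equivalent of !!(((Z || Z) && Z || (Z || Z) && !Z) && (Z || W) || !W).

Z || !W

!!(((Z || Z) && Z || (Z || Z) && !Z) && (Z || W) || !W)
= !!((Z || Z) && (Z || W) || !W)   — distribution
= !!(Z && W || Z || !W)   — distribution
= !!(Z || !W)   — absorption
= Z || !W   — double negation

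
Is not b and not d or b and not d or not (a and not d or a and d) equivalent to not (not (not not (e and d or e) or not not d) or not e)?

No

E1: not b and not d or b and not d or not (a and not d or a and d)
    = not d or not (a and not d or a and d)   [distribution]
    = not d or not a   [distribution]
E2: not (not (not not (e and d or e) or not not d) or not e)
    = not (not (e and d or e) and not d or not e)   [De Morgan]
    = not (not e and not d or not e)   [absorption]
    = not not e   [absorption]
    = e   [double negation]
These differ: at a=0, b=0, d=0, e=0, E1 = 1 but E2 = 0.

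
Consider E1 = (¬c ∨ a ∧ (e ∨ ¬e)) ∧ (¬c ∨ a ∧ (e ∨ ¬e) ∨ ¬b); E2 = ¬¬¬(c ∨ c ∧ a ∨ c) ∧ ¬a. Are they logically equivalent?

No

E1: (¬c ∨ a ∧ (e ∨ ¬e)) ∧ (¬c ∨ a ∧ (e ∨ ¬e) ∨ ¬b)
    = ¬c ∨ a ∧ (e ∨ ¬e)   (absorption)
    = ¬c ∨ a   (complement / identity)
E2: ¬¬¬(c ∨ c ∧ a ∨ c) ∧ ¬a
    = ¬(c ∨ c ∧ a ∨ c) ∧ ¬a   (double negation)
    = ¬(c ∨ c) ∧ ¬a   (absorption)
    = ¬c ∧ ¬a   (idempotence)
These differ: at a=1, b=0, c=0, e=0, E1 = 1 but E2 = 0.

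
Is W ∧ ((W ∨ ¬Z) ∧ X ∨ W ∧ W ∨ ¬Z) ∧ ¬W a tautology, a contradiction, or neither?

W ∧ ((W ∨ ¬Z) ∧ X ∨ W ∧ W ∨ ¬Z) ∧ ¬W
= W ∧ ((W ∨ ¬Z) ∧ X ∨ W ∨ ¬Z) ∧ ¬W
= W ∧ (W ∨ ¬Z) ∧ ¬W
= W ∧ ¬W
= False

contradiction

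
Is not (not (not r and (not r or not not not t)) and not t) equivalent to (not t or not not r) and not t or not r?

No

E1: not (not (not r and (not r or not not not t)) and not t)
    = not (not (not r and (not r or not t)) and not t)
    = not (not not r and not t)
    = not r or t
E2: (not t or not not r) and not t or not r
    = (not t or r) and not t or not r
    = not t or not r
These differ: at r=1, t=1, E1 = 1 but E2 = 0.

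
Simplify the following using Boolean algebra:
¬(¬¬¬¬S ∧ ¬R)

¬S ∨ R

¬(¬¬¬¬S ∧ ¬R)
= ¬(¬¬S ∧ ¬R)   [double negation]
= ¬S ∨ R   [De Morgan]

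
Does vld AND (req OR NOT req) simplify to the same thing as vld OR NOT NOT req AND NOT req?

Yes

E1: vld AND (req OR NOT req)
    = vld   — complement / identity
E2: vld OR NOT NOT req AND NOT req
    = vld OR req AND NOT req   — double negation
    = vld   — complement / identity
Both reduce to vld, so they are equivalent.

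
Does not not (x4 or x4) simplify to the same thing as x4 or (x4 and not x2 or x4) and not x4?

Yes

E1: not not (x4 or x4)
    = not not x4   [idempotence]
    = x4   [double negation]
E2: x4 or (x4 and not x2 or x4) and not x4
    = x4 or x4 and not x4   [absorption]
    = x4   [complement / identity]
Both reduce to x4, so they are equivalent.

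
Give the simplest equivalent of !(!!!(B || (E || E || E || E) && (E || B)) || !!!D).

(B || E) && D

!(!!!(B || (E || E || E || E) && (E || B)) || !!!D)
= !(!(B || (E || E || E || E) && (E || B)) || !!!D)   (double negation)
= (B || (E || E || E || E) && (E || B)) && !!D   (De Morgan)
= (B || (E || E || E || E) && (E || B)) && D   (double negation)
= (B || (E || E) && (E || B)) && D   (idempotence)
= (B || E && B || E) && D   (distribution)
= (B || E) && D   (absorption)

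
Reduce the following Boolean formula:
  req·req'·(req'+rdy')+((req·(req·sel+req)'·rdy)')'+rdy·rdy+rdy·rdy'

req·req'·(req'+rdy')+((req·(req·sel+req)'·rdy)')'+rdy·rdy+rdy·rdy'
= req·req'+((req·(req·sel+req)'·rdy)')'+rdy·rdy+rdy·rdy'   — absorption
= req·req'+((req·req'·rdy)')'+rdy·rdy+rdy·rdy'   — absorption
= req·req'+req·req'·rdy+rdy·rdy+rdy·rdy'   — double negation
= req·req'+req·req'·rdy+rdy   — distribution
= req·req'+rdy   — absorption
= rdy   — complement / identity

rdy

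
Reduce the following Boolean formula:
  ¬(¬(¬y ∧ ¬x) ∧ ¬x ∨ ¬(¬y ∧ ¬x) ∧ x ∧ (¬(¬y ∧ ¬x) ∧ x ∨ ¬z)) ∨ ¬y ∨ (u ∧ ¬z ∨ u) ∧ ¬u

¬(¬(¬y ∧ ¬x) ∧ ¬x ∨ ¬(¬y ∧ ¬x) ∧ x ∧ (¬(¬y ∧ ¬x) ∧ x ∨ ¬z)) ∨ ¬y ∨ (u ∧ ¬z ∨ u) ∧ ¬u
= ¬(¬(¬y ∧ ¬x) ∧ ¬x ∨ ¬(¬y ∧ ¬x) ∧ x) ∨ ¬y ∨ (u ∧ ¬z ∨ u) ∧ ¬u
= ¬¬(¬y ∧ ¬x) ∨ ¬y ∨ (u ∧ ¬z ∨ u) ∧ ¬u
= ¬¬(¬y ∧ ¬x) ∨ ¬y ∨ u ∧ ¬u
= ¬y ∧ ¬x ∨ ¬y ∨ u ∧ ¬u
= ¬y ∧ ¬x ∨ ¬y
= ¬y

¬y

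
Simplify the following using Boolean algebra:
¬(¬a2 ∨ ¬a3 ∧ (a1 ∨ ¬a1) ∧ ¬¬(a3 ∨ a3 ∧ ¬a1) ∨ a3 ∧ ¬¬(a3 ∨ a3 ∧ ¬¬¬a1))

a2 ∧ ¬a3

¬(¬a2 ∨ ¬a3 ∧ (a1 ∨ ¬a1) ∧ ¬¬(a3 ∨ a3 ∧ ¬a1) ∨ a3 ∧ ¬¬(a3 ∨ a3 ∧ ¬¬¬a1))
= ¬(¬a2 ∨ ¬a3 ∧ (a1 ∨ ¬a1) ∧ ¬¬(a3 ∨ a3 ∧ ¬a1) ∨ a3 ∧ ¬¬(a3 ∨ a3 ∧ ¬a1))   (double negation)
= ¬(¬a2 ∨ ¬a3 ∧ ¬¬(a3 ∨ a3 ∧ ¬a1) ∨ a3 ∧ ¬¬(a3 ∨ a3 ∧ ¬a1))   (complement / identity)
= ¬(¬a2 ∨ ¬¬(a3 ∨ a3 ∧ ¬a1))   (distribution)
= a2 ∧ ¬(a3 ∨ a3 ∧ ¬a1)   (De Morgan)
= a2 ∧ ¬a3   (absorption)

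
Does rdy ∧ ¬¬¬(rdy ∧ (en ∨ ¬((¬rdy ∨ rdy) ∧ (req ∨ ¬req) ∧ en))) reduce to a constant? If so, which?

yes, False

rdy ∧ ¬¬¬(rdy ∧ (en ∨ ¬((¬rdy ∨ rdy) ∧ (req ∨ ¬req) ∧ en)))
= rdy ∧ ¬¬¬(rdy ∧ (en ∨ ¬((¬rdy ∨ rdy) ∧ en)))   — complement / identity
= rdy ∧ ¬¬¬(rdy ∧ (en ∨ ¬en))   — complement / identity
= rdy ∧ ¬(rdy ∧ (en ∨ ¬en))   — double negation
= rdy ∧ ¬rdy   — complement / identity
= False   — complement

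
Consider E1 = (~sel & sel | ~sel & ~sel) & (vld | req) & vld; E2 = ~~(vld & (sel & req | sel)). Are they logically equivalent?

No

E1: (~sel & sel | ~sel & ~sel) & (vld | req) & vld
    = (~sel & sel | ~sel & ~sel) & vld   [absorption]
    = ~sel & vld   [distribution]
E2: ~~(vld & (sel & req | sel))
    = vld & (sel & req | sel)   [double negation]
    = vld & sel   [absorption]
These differ: at req=1, sel=1, vld=1, E1 = 0 but E2 = 1.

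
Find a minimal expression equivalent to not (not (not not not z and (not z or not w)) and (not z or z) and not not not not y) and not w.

not (not (not not not z and (not z or not w)) and (not z or z) and not not not not y) and not w
= not (not (not not not z and (not z or not w)) and not not not not y) and not w
= (not not not z and (not z or not w) or not not not y) and not w
= (not z and (not z or not w) or not not not y) and not w
= (not z or not not not y) and not w
= (not z or not y) and not w

(not z or not y) and not w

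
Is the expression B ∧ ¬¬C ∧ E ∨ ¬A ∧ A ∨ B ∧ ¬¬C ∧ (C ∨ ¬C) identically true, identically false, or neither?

neither

B ∧ ¬¬C ∧ E ∨ ¬A ∧ A ∨ B ∧ ¬¬C ∧ (C ∨ ¬C)
= B ∧ ¬¬C ∧ E ∨ ¬A ∧ A ∨ B ∧ ¬¬C   (complement / identity)
= B ∧ ¬¬C ∧ E ∨ B ∧ ¬¬C   (complement / identity)
= B ∧ ¬¬C   (absorption)
= B ∧ C   (double negation)
This depends on B, C, so it is not a constant.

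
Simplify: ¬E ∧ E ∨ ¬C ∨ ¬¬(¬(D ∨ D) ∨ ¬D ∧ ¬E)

¬E ∧ E ∨ ¬C ∨ ¬¬(¬(D ∨ D) ∨ ¬D ∧ ¬E)
= ¬E ∧ E ∨ ¬C ∨ ¬¬(¬D ∨ ¬D ∧ ¬E)   [idempotence]
= ¬E ∧ E ∨ ¬C ∨ ¬¬¬D   [absorption]
= ¬C ∨ ¬¬¬D   [complement / identity]
= ¬C ∨ ¬D   [double negation]

¬C ∨ ¬D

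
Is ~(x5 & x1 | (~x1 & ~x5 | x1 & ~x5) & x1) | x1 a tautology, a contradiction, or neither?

~(x5 & x1 | (~x1 & ~x5 | x1 & ~x5) & x1) | x1
= ~(x5 & x1 | ~x5 & x1) | x1   [distribution]
= ~x1 | x1   [distribution]
= 1   [complement]

tautology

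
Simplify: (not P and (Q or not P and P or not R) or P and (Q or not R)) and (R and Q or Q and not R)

Q

(not P and (Q or not P and P or not R) or P and (Q or not R)) and (R and Q or Q and not R)
= (not P and (Q or not R) or P and (Q or not R)) and (R and Q or Q and not R)
= (Q or not R) and (R and Q or Q and not R)
= (Q or not R) and Q
= Q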